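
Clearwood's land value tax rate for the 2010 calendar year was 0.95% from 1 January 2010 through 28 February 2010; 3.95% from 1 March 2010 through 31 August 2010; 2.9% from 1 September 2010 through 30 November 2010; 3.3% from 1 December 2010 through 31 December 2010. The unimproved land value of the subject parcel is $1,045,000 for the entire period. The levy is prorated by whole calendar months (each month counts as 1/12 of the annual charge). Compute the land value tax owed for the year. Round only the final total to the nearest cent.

$32,743.33

1 January – 28 February 2010: 2 months at 0.95% → $1,045,000 × 0.95% × 2/12 = $1,654.5833
1 March – 31 August 2010: 6 months at 3.95% → $1,045,000 × 3.95% × 6/12 = $20,638.7500
1 September – 30 November 2010: 3 months at 2.9% → $1,045,000 × 2.9% × 3/12 = $7,576.2500
1 December – 31 December 2010: 1 month at 3.3% → $1,045,000 × 3.3% × 1/12 = $2,873.7500
Total = $32,743.3333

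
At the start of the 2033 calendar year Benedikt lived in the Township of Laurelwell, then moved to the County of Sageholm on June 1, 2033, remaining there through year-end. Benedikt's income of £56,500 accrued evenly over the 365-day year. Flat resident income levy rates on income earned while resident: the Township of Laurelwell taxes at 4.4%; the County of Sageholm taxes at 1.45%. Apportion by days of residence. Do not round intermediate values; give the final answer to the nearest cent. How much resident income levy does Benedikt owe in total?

£1,508.78

The Township of Laurelwell, January 1 – May 31, 2033: 151 days → £56,500 × 4.4% × 151/365 = £1,028.4548
The County of Sageholm, June 1 – December 31, 2033: 214 days → £56,500 × 1.45% × 214/365 = £480.3274
Total = £1,508.7822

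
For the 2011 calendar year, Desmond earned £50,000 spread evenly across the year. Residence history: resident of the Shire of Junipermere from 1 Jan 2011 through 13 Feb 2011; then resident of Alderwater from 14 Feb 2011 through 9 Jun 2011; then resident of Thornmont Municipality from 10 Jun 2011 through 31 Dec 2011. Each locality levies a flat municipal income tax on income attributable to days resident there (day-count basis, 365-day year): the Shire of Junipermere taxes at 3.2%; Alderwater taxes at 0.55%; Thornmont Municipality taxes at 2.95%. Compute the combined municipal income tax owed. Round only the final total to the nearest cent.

£1,108.70

The Shire of Junipermere, 1 Jan – 13 Feb 2011: 44 days → £50,000 × 3.2% × 44/365 = £192.8767
Alderwater, 14 Feb – 9 Jun 2011: 116 days → £50,000 × 0.55% × 116/365 = £87.3973
Thornmont Municipality, 10 Jun – 31 Dec 2011: 205 days → £50,000 × 2.95% × 205/365 = £828.4247
Total = £1,108.6986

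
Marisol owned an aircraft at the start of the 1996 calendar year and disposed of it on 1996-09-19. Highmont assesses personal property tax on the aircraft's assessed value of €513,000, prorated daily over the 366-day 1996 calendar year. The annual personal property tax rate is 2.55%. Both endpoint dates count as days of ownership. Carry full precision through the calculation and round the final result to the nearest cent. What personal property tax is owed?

Days held (1996-01-01 to 1996-09-19): 263 out of 366
Tax = €513,000 × 2.55% × 263/366 = €9,400.0943

€9,400.09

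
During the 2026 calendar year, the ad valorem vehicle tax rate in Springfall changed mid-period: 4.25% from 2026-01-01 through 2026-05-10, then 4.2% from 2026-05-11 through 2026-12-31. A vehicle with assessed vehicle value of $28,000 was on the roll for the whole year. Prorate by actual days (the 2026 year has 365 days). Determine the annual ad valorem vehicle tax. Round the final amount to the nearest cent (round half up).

2026-01-01 to 2026-05-10: 130 days at 4.25% → $28,000 × 4.25% × 130/365 = $423.8356
2026-05-11 to 2026-12-31: 235 days at 4.2% → $28,000 × 4.2% × 235/365 = $757.1507
Total = $1,180.9863

$1,180.99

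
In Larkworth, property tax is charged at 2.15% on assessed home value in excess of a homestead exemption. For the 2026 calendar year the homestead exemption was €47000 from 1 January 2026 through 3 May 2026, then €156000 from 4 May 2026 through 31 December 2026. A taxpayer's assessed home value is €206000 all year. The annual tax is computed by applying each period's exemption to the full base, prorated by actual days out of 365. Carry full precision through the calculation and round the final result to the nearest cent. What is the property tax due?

1 January – 3 May 2026: 123 days, exemption €47000 → (€206000 − €47000) × 2.15% × 123/365 = €1151.9877
4 May – 31 December 2026: 242 days, exemption €156000 → (€206000 − €156000) × 2.15% × 242/365 = €712.7397
Total = €1864.7274

€1864.73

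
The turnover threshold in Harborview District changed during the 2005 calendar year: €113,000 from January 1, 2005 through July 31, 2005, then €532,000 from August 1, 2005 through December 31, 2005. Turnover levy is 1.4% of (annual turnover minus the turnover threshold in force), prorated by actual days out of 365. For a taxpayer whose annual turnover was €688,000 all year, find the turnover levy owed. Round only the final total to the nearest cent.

€5,591.10

January 1 – July 31, 2005: 212 days, exemption €113,000 → (€688,000 − €113,000) × 1.4% × 212/365 = €4,675.6164
August 1 – December 31, 2005: 153 days, exemption €532,000 → (€688,000 − €532,000) × 1.4% × 153/365 = €915.4849
Total = €5,591.1014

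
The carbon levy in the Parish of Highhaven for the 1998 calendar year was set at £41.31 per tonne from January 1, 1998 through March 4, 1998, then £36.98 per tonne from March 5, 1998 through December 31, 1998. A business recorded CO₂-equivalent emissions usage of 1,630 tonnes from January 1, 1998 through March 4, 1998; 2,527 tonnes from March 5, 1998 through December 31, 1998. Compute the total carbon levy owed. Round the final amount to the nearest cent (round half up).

£160783.76

January 1 – March 4, 1998: 1,630 tonnes at £41.31/tonne → £67335.30
March 5 – December 31, 1998: 2,527 tonnes at £36.98/tonne → £93448.46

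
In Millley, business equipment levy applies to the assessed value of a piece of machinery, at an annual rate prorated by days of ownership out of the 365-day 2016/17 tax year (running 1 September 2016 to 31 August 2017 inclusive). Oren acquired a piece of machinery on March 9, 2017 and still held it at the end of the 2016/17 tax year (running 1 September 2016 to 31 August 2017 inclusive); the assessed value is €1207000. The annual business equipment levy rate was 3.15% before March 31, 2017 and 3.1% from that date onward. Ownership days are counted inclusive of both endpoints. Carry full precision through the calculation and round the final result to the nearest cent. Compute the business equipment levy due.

€18078.55

March 9 – March 30, 2017: 22 days at 3.15% → €1207000 × 3.15% × 22/365 = €2291.6466
March 31 – August 31, 2017: 154 days at 3.1% → €1207000 × 3.1% × 154/365 = €15786.8986
Total = €18078.5452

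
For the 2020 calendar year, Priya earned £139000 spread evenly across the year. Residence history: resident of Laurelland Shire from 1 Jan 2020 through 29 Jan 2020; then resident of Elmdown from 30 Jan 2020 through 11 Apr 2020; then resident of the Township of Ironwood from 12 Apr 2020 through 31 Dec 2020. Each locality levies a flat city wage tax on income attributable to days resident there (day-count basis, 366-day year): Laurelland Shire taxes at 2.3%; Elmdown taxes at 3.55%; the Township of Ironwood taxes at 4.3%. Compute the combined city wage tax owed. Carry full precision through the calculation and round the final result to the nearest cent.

£5548.80

Laurelland Shire, 1 Jan – 29 Jan 2020: 29 days → £139000 × 2.3% × 29/366 = £253.3142
Elmdown, 30 Jan – 11 Apr 2020: 73 days → £139000 × 3.55% × 73/366 = £984.2036
The Township of Ironwood, 12 Apr – 31 Dec 2020: 264 days → £139000 × 4.3% × 264/366 = £4311.2787
Total = £5548.7964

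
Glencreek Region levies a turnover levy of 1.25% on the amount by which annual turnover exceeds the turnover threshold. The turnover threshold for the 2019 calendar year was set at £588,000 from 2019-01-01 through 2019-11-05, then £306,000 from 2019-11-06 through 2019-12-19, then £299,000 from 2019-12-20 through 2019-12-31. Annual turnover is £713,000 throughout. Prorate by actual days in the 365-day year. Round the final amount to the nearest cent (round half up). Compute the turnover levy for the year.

£2,106.20

2019-01-01 to 2019-11-05: 309 days, exemption £588,000 → (£713,000 − £588,000) × 1.25% × 309/365 = £1,322.7740
2019-11-06 to 2019-12-19: 44 days, exemption £306,000 → (£713,000 − £306,000) × 1.25% × 44/365 = £613.2877
2019-12-20 to 2019-12-31: 12 days, exemption £299,000 → (£713,000 − £299,000) × 1.25% × 12/365 = £170.1370
Total = £2,106.1986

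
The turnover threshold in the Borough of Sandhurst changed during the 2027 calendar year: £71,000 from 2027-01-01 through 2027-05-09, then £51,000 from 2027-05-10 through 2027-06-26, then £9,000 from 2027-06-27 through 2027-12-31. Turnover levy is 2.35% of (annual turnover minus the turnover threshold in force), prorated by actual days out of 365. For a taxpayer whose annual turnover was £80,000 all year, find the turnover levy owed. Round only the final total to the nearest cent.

£1,023.76

2027-01-01 to 2027-05-09: 129 days, exemption £71,000 → (£80,000 − £71,000) × 2.35% × 129/365 = £74.7493
2027-05-10 to 2027-06-26: 48 days, exemption £51,000 → (£80,000 − £51,000) × 2.35% × 48/365 = £89.6219
2027-06-27 to 2027-12-31: 188 days, exemption £9,000 → (£80,000 − £9,000) × 2.35% × 188/365 = £859.3918
Total = £1,023.7630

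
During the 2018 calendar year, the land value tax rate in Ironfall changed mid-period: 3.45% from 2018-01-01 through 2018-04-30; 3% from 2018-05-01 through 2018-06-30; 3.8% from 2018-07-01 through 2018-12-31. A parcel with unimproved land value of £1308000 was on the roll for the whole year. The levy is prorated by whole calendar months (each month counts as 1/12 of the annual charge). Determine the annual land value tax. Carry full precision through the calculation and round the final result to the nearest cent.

2018-01-01 to 2018-04-30: 4 months at 3.45% → £1308000 × 3.45% × 4/12 = £15042.0000
2018-05-01 to 2018-06-30: 2 months at 3% → £1308000 × 3% × 2/12 = £6540.0000
2018-07-01 to 2018-12-31: 6 months at 3.8% → £1308000 × 3.8% × 6/12 = £24852.0000
Total = £46434.0000

£46434.00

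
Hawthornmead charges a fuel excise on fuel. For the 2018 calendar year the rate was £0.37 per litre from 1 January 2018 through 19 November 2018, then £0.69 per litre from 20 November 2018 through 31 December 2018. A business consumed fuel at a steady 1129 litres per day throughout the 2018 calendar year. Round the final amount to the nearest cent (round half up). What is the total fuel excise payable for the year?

1 January – 19 November 2018: 323 days × 1129 litres/day = 364,667 litres at £0.37/litre → £134,926.79
20 November – 31 December 2018: 42 days × 1129 litres/day = 47,418 litres at £0.69/litre → £32,718.42

£167,645.21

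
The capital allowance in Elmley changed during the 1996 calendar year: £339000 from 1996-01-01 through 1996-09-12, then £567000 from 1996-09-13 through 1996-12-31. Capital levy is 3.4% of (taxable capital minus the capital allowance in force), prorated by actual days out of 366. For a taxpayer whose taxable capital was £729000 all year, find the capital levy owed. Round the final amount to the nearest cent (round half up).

1996-01-01 to 1996-09-12: 256 days, exemption £339000 → (£729000 − £339000) × 3.4% × 256/366 = £9274.7541
1996-09-13 to 1996-12-31: 110 days, exemption £567000 → (£729000 − £567000) × 3.4% × 110/366 = £1655.4098
Total = £10930.1639

£10930.16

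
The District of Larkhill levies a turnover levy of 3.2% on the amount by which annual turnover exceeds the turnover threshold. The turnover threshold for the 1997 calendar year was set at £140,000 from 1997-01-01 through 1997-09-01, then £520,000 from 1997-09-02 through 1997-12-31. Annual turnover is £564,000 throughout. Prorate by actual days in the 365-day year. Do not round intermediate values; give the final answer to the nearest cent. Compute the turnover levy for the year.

£9,536.88

1997-01-01 to 1997-09-01: 244 days, exemption £140,000 → (£564,000 − £140,000) × 3.2% × 244/365 = £9,070.1151
1997-09-02 to 1997-12-31: 121 days, exemption £520,000 → (£564,000 − £520,000) × 3.2% × 121/365 = £466.7616
Total = £9,536.8767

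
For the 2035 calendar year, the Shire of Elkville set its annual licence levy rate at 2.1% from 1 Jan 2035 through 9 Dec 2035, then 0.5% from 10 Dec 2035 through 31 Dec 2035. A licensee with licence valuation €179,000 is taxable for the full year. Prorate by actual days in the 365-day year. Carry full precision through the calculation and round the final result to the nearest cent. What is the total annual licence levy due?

1 Jan – 9 Dec 2035: 343 days at 2.1% → €179,000 × 2.1% × 343/365 = €3,532.4301
10 Dec – 31 Dec 2035: 22 days at 0.5% → €179,000 × 0.5% × 22/365 = €53.9452
Total = €3,586.3753

€3,586.38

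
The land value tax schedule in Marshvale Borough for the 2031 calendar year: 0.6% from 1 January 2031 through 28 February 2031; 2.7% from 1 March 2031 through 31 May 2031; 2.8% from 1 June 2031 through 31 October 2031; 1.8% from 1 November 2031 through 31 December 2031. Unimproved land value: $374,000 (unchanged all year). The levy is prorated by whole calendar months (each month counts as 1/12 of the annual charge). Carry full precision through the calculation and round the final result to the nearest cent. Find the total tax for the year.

1 January – 28 February 2031: 2 months at 0.6% → $374,000 × 0.6% × 2/12 = $374.0000
1 March – 31 May 2031: 3 months at 2.7% → $374,000 × 2.7% × 3/12 = $2,524.5000
1 June – 31 October 2031: 5 months at 2.8% → $374,000 × 2.8% × 5/12 = $4,363.3333
1 November – 31 December 2031: 2 months at 1.8% → $374,000 × 1.8% × 2/12 = $1,122.0000
Total = $8,383.8333

$8,383.83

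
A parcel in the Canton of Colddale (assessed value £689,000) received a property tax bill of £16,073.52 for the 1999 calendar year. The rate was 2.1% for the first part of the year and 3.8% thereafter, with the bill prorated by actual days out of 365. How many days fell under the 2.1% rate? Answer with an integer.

Let d = days at the first rate; then 365 − d days at the second rate.
£689,000 × [2.1%·d + 3.8%·(365−d)] / 365 = £16,073.52
Solving gives d = 315, so the new rate took effect on November 12, 1999.

315 days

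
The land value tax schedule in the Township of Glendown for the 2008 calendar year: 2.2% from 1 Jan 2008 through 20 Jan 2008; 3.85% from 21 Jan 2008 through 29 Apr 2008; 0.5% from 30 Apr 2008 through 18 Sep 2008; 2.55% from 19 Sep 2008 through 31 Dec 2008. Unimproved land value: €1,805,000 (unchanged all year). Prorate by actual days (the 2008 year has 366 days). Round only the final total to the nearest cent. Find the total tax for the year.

1 Jan – 20 Jan 2008: 20 days at 2.2% → €1,805,000 × 2.2% × 20/366 = €2,169.9454
21 Jan – 29 Apr 2008: 100 days at 3.85% → €1,805,000 × 3.85% × 100/366 = €18,987.0219
30 Apr – 18 Sep 2008: 142 days at 0.5% → €1,805,000 × 0.5% × 142/366 = €3,501.5027
19 Sep – 31 Dec 2008: 104 days at 2.55% → €1,805,000 × 2.55% × 104/366 = €13,078.8525
Total = €37,737.3224

€37,737.32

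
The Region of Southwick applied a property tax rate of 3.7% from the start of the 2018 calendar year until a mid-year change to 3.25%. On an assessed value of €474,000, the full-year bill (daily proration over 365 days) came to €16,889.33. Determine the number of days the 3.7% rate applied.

Let d = days at the first rate; then 365 − d days at the second rate.
€474,000 × [3.7%·d + 3.25%·(365−d)] / 365 = €16,889.33
Solving gives d = 254, so the new rate took effect on September 12, 2018.

254 days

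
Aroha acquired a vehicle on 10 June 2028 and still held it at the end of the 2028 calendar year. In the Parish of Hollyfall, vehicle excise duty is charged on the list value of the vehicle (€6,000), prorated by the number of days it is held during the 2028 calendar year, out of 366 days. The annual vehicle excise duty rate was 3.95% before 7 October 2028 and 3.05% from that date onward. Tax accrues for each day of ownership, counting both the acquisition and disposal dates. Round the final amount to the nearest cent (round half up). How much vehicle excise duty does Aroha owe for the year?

€120.06

10 June – 6 October 2028: 119 days at 3.95% → €6,000 × 3.95% × 119/366 = €77.0574
7 October – 31 December 2028: 86 days at 3.05% → €6,000 × 3.05% × 86/366 = €43.0000
Total = €120.0574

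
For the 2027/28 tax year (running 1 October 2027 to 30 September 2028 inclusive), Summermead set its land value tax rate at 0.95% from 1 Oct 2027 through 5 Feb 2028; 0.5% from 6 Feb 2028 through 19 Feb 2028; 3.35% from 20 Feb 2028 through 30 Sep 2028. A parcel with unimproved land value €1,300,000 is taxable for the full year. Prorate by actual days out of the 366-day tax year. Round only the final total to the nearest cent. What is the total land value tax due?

€31,221.31

1 Oct 2027 – 5 Feb 2028: 128 days at 0.95% → €1,300,000 × 0.95% × 128/366 = €4,319.1257
6 Feb – 19 Feb 2028: 14 days at 0.5% → €1,300,000 × 0.5% × 14/366 = €248.6339
20 Feb – 30 Sep 2028: 224 days at 3.35% → €1,300,000 × 3.35% × 224/366 = €26,653.5519
Total = €31,221.3115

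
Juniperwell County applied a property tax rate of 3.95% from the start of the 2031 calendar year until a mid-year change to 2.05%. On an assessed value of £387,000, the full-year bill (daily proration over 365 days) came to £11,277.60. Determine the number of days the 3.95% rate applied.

Let d = days at the first rate; then 365 − d days at the second rate.
£387,000 × [3.95%·d + 2.05%·(365−d)] / 365 = £11,277.60
Solving gives d = 166, so the new rate took effect on 16 Jun 2031.

166 days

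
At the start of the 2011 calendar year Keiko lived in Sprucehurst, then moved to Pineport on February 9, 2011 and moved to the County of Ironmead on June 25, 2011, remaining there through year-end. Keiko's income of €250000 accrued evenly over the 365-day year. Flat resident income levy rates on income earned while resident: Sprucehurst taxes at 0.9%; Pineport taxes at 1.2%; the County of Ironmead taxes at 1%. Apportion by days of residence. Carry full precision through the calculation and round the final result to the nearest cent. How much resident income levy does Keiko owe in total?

€2659.59

Sprucehurst, January 1 – February 8, 2011: 39 days → €250000 × 0.9% × 39/365 = €240.4110
Pineport, February 9 – June 24, 2011: 136 days → €250000 × 1.2% × 136/365 = €1117.8082
The County of Ironmead, June 25 – December 31, 2011: 190 days → €250000 × 1% × 190/365 = €1301.3699
Total = €2659.5890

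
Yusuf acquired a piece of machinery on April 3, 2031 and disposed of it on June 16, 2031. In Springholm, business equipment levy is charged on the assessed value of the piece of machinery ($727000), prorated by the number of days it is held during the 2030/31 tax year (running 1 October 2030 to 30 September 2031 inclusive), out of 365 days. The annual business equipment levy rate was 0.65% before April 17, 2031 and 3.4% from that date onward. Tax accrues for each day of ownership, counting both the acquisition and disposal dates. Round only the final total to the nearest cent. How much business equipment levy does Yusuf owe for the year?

$4312.21

April 3 – April 16, 2031: 14 days at 0.65% → $727000 × 0.65% × 14/365 = $181.2521
April 17 – June 16, 2031: 61 days at 3.4% → $727000 × 3.4% × 61/365 = $4130.9534
Total = $4312.2055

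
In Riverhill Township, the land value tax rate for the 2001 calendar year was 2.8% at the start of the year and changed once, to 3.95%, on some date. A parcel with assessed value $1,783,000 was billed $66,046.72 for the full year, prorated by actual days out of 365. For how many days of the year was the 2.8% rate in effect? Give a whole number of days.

Let d = days at the first rate; then 365 − d days at the second rate.
$1,783,000 × [2.8%·d + 3.95%·(365−d)] / 365 = $66,046.72
Solving gives d = 78, so the new rate took effect on 20 March 2001.

78 days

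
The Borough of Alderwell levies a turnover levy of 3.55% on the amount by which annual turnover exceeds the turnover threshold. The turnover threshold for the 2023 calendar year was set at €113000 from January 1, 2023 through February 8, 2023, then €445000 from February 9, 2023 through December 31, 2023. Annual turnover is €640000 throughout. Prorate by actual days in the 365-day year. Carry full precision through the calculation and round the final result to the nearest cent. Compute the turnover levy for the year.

€8181.83

January 1 – February 8, 2023: 39 days, exemption €113000 → (€640000 − €113000) × 3.55% × 39/365 = €1998.9904
February 9 – December 31, 2023: 326 days, exemption €445000 → (€640000 − €445000) × 3.55% × 326/365 = €6182.8356
Total = €8181.8260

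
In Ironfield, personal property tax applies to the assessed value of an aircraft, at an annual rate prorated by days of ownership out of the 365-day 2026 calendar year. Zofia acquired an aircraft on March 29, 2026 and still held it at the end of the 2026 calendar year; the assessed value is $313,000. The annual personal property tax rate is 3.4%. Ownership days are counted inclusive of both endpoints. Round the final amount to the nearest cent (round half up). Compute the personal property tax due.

Days held (March 29 – December 31, 2026): 278 out of 365
Tax = $313,000 × 3.4% × 278/365 = $8,105.4137

$8,105.41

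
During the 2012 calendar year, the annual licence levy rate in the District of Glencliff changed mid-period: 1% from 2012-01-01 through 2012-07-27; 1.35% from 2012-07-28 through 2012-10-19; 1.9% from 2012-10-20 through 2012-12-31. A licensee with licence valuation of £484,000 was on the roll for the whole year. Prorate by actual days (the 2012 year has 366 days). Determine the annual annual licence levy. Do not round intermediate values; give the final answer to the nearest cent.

£6,097.61

2012-01-01 to 2012-07-27: 209 days at 1% → £484,000 × 1% × 209/366 = £2,763.8251
2012-07-28 to 2012-10-19: 84 days at 1.35% → £484,000 × 1.35% × 84/366 = £1,499.6066
2012-10-20 to 2012-12-31: 73 days at 1.9% → £484,000 × 1.9% × 73/366 = £1,834.1749
Total = £6,097.6066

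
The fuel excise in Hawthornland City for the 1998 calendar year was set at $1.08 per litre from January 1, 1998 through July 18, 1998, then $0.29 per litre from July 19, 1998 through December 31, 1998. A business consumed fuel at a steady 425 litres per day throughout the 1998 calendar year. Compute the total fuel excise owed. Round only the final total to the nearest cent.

January 1 – July 18, 1998: 199 days × 425 litres/day = 84,575 litres at $1.08/litre → $91,341.00
July 19 – December 31, 1998: 166 days × 425 litres/day = 70,550 litres at $0.29/litre → $20,459.50

$111,800.50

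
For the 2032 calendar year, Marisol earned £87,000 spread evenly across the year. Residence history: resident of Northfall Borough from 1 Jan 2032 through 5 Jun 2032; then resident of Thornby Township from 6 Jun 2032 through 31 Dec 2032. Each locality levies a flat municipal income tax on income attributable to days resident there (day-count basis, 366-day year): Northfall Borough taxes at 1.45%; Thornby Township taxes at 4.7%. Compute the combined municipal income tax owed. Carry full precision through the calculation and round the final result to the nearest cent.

Northfall Borough, 1 Jan – 5 Jun 2032: 157 days → £87,000 × 1.45% × 157/366 = £541.1352
Thornby Township, 6 Jun – 31 Dec 2032: 209 days → £87,000 × 4.7% × 209/366 = £2,334.9754
Total = £2,876.1107

£2,876.11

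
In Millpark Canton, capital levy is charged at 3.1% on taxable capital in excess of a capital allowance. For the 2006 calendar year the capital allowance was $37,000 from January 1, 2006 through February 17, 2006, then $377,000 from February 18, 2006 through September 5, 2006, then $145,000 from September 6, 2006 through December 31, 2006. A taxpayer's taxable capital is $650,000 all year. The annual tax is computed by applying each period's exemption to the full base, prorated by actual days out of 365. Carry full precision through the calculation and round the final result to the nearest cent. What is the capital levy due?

$12,154.46

January 1 – February 17, 2006: 48 days, exemption $37,000 → ($650,000 − $37,000) × 3.1% × 48/365 = $2,499.0247
February 18 – September 5, 2006: 200 days, exemption $377,000 → ($650,000 − $377,000) × 3.1% × 200/365 = $4,637.2603
September 6 – December 31, 2006: 117 days, exemption $145,000 → ($650,000 − $145,000) × 3.1% × 117/365 = $5,018.1781
Total = $12,154.4630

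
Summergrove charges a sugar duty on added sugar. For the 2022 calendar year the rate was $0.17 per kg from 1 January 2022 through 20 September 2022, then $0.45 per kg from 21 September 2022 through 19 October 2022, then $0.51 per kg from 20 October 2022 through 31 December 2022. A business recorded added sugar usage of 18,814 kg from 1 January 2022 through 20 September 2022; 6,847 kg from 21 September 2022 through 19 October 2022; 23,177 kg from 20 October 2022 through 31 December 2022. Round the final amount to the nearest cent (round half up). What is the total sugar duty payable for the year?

$18,099.80

1 January – 20 September 2022: 18,814 kg at $0.17/kg → $3,198.38
21 September – 19 October 2022: 6,847 kg at $0.45/kg → $3,081.15
20 October – 31 December 2022: 23,177 kg at $0.51/kg → $11,820.27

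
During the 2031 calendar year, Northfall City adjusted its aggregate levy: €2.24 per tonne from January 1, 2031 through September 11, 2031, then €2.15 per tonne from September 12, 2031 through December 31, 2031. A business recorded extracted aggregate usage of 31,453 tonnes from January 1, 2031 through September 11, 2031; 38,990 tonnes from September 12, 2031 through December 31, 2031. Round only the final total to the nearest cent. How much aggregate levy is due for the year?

January 1 – September 11, 2031: 31,453 tonnes at €2.24/tonne → €70454.72
September 12 – December 31, 2031: 38,990 tonnes at €2.15/tonne → €83828.50

€154283.22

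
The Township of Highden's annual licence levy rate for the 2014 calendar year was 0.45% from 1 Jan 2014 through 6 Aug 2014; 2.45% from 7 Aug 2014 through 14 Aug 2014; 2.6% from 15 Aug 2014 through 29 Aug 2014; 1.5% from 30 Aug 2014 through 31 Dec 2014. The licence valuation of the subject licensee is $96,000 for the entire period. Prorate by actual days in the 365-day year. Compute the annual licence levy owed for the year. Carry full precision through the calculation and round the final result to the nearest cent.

1 Jan – 6 Aug 2014: 218 days at 0.45% → $96,000 × 0.45% × 218/365 = $258.0164
7 Aug – 14 Aug 2014: 8 days at 2.45% → $96,000 × 2.45% × 8/365 = $51.5507
15 Aug – 29 Aug 2014: 15 days at 2.6% → $96,000 × 2.6% × 15/365 = $102.5753
30 Aug – 31 Dec 2014: 124 days at 1.5% → $96,000 × 1.5% × 124/365 = $489.2055
Total = $901.3479

$901.35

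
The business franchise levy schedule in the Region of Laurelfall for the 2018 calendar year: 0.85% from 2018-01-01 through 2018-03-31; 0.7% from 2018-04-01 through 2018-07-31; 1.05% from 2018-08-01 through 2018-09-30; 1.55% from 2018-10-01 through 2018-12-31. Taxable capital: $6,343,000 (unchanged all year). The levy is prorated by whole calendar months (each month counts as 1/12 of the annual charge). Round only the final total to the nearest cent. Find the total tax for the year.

2018-01-01 to 2018-03-31: 3 months at 0.85% → $6,343,000 × 0.85% × 3/12 = $13,478.8750
2018-04-01 to 2018-07-31: 4 months at 0.7% → $6,343,000 × 0.7% × 4/12 = $14,800.3333
2018-08-01 to 2018-09-30: 2 months at 1.05% → $6,343,000 × 1.05% × 2/12 = $11,100.2500
2018-10-01 to 2018-12-31: 3 months at 1.55% → $6,343,000 × 1.55% × 3/12 = $24,579.1250
Total = $63,958.5833

$63,958.58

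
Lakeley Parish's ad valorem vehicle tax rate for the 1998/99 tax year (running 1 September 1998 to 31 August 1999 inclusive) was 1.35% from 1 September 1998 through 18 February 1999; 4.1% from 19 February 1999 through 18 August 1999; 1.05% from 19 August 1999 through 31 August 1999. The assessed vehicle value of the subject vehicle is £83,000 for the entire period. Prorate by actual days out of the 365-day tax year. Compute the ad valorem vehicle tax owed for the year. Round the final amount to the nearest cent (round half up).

£2,243.50

1 September 1998 – 18 February 1999: 171 days at 1.35% → £83,000 × 1.35% × 171/365 = £524.9466
19 February – 18 August 1999: 181 days at 4.1% → £83,000 × 4.1% × 181/365 = £1,687.5151
19 August – 31 August 1999: 13 days at 1.05% → £83,000 × 1.05% × 13/365 = £31.0397
Total = £2,243.5014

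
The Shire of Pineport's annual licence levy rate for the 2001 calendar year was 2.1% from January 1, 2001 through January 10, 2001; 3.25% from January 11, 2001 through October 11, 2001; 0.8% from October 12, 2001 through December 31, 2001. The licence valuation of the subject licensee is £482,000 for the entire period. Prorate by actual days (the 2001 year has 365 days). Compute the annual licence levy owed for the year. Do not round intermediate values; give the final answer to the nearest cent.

January 1 – January 10, 2001: 10 days at 2.1% → £482,000 × 2.1% × 10/365 = £277.3151
January 11 – October 11, 2001: 274 days at 3.25% → £482,000 × 3.25% × 274/365 = £11,759.4795
October 12 – December 31, 2001: 81 days at 0.8% → £482,000 × 0.8% × 81/365 = £855.7151
Total = £12,892.5096

£12,892.51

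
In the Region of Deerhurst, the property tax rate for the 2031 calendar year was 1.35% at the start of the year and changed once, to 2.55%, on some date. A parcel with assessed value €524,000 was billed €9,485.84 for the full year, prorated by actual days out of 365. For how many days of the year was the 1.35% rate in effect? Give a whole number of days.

225 days

Let d = days at the first rate; then 365 − d days at the second rate.
€524,000 × [1.35%·d + 2.55%·(365−d)] / 365 = €9,485.84
Solving gives d = 225, so the new rate took effect on 14 Aug 2031.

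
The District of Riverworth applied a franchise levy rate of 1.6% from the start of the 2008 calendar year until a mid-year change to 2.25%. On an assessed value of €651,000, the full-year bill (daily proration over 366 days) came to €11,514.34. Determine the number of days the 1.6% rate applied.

Let d = days at the first rate; then 366 − d days at the second rate.
€651,000 × [1.6%·d + 2.25%·(366−d)] / 366 = €11,514.34
Solving gives d = 271, so the new rate took effect on September 28, 2008.

271 days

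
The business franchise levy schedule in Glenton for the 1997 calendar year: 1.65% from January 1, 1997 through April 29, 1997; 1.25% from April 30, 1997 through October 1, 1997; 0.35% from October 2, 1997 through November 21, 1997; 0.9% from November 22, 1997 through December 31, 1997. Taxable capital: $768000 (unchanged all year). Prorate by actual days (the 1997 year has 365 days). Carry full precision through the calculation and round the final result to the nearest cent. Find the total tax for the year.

$9341.19

January 1 – April 29, 1997: 119 days at 1.65% → $768000 × 1.65% × 119/365 = $4131.4192
April 30 – October 1, 1997: 155 days at 1.25% → $768000 × 1.25% × 155/365 = $4076.7123
October 2 – November 21, 1997: 51 days at 0.35% → $768000 × 0.35% × 51/365 = $375.5836
November 22 – December 31, 1997: 40 days at 0.9% → $768000 × 0.9% × 40/365 = $757.4795
Total = $9341.1945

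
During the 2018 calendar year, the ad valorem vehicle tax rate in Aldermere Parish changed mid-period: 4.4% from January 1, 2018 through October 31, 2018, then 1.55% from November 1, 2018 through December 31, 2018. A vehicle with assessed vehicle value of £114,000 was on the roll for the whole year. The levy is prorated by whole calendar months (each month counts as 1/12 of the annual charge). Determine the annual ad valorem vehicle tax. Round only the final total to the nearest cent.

£4,474.50

January 1 – October 31, 2018: 10 months at 4.4% → £114,000 × 4.4% × 10/12 = £4,180.0000
November 1 – December 31, 2018: 2 months at 1.55% → £114,000 × 1.55% × 2/12 = £294.5000
Total = £4,474.5000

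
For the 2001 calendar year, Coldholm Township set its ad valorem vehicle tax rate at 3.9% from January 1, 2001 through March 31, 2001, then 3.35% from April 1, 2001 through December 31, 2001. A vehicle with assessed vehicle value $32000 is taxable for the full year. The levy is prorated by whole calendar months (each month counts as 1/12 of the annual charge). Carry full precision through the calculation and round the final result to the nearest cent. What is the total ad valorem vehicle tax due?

$1116.00

January 1 – March 31, 2001: 3 months at 3.9% → $32000 × 3.9% × 3/12 = $312.0000
April 1 – December 31, 2001: 9 months at 3.35% → $32000 × 3.35% × 9/12 = $804.0000
Total = $1116.0000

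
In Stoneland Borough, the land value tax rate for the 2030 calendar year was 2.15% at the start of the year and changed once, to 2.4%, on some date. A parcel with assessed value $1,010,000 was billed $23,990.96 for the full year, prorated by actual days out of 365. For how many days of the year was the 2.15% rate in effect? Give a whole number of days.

Let d = days at the first rate; then 365 − d days at the second rate.
$1,010,000 × [2.15%·d + 2.4%·(365−d)] / 365 = $23,990.96
Solving gives d = 36, so the new rate took effect on 6 Feb 2030.

36 days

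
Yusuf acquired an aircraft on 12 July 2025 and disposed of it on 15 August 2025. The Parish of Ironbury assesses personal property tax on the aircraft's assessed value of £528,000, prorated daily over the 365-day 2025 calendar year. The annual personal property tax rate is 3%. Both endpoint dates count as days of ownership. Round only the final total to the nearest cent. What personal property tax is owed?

£1,518.90

Days held (12 July – 15 August 2025): 35 out of 365
Tax = £528,000 × 3% × 35/365 = £1,518.9041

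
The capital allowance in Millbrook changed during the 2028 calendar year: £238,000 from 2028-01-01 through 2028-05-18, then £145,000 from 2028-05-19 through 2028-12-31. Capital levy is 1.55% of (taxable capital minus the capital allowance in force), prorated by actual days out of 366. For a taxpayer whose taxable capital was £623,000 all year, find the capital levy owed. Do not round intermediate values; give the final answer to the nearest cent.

2028-01-01 to 2028-05-18: 139 days, exemption £238,000 → (£623,000 − £238,000) × 1.55% × 139/366 = £2,266.3456
2028-05-19 to 2028-12-31: 227 days, exemption £145,000 → (£623,000 − £145,000) × 1.55% × 227/366 = £4,595.1995
Total = £6,861.5451

£6,861.55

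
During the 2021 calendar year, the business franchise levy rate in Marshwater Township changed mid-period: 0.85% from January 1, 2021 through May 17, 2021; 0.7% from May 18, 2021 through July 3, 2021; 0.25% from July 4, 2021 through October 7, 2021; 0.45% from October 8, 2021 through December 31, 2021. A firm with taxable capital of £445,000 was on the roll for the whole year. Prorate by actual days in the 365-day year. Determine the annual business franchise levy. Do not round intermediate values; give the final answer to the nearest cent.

January 1 – May 17, 2021: 137 days at 0.85% → £445,000 × 0.85% × 137/365 = £1,419.7329
May 18 – July 3, 2021: 47 days at 0.7% → £445,000 × 0.7% × 47/365 = £401.1096
July 4 – October 7, 2021: 96 days at 0.25% → £445,000 × 0.25% × 96/365 = £292.6027
October 8 – December 31, 2021: 85 days at 0.45% → £445,000 × 0.45% × 85/365 = £466.3356
Total = £2,579.7808

£2,579.78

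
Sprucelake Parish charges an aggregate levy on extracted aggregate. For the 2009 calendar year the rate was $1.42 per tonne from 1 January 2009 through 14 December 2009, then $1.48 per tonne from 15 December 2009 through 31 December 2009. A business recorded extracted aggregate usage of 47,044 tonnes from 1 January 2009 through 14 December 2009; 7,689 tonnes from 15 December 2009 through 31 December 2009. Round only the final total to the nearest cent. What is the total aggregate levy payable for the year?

$78,182.20

1 January – 14 December 2009: 47,044 tonnes at $1.42/tonne → $66,802.48
15 December – 31 December 2009: 7,689 tonnes at $1.48/tonne → $11,379.72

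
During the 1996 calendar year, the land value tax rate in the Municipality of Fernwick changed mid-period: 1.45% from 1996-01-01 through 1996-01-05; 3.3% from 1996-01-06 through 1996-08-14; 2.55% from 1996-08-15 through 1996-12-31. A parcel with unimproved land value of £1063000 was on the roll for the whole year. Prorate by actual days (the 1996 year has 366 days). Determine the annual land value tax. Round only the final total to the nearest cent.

1996-01-01 to 1996-01-05: 5 days at 1.45% → £1063000 × 1.45% × 5/366 = £210.5669
1996-01-06 to 1996-08-14: 222 days at 3.3% → £1063000 × 3.3% × 222/366 = £21277.4262
1996-08-15 to 1996-12-31: 139 days at 2.55% → £1063000 × 2.55% × 139/366 = £10294.5451
Total = £31782.5383

£31782.54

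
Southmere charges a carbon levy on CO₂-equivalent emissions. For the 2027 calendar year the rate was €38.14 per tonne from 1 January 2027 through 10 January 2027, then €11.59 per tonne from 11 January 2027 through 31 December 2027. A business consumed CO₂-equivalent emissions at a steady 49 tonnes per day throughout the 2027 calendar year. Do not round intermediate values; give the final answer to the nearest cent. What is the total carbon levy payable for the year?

1 January – 10 January 2027: 10 days × 49 tonnes/day = 490 tonnes at €38.14/tonne → €18,688.60
11 January – 31 December 2027: 355 days × 49 tonnes/day = 17,395 tonnes at €11.59/tonne → €201,608.05

€220,296.65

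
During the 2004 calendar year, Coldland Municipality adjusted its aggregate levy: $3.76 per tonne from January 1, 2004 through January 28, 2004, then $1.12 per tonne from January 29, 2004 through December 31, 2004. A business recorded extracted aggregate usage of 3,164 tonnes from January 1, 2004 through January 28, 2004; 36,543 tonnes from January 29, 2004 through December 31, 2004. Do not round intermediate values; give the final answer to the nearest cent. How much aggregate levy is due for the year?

$52,824.80

January 1 – January 28, 2004: 3,164 tonnes at $3.76/tonne → $11,896.64
January 29 – December 31, 2004: 36,543 tonnes at $1.12/tonne → $40,928.16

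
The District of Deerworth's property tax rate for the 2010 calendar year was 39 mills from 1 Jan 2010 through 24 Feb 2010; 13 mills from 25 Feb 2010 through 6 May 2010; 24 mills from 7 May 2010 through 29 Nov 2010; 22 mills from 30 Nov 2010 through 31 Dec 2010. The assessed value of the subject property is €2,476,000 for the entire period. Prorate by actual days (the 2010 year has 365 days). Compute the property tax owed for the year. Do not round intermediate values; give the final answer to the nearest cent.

1 Jan – 24 Feb 2010: 55 days at 39 mills → €2,476,000 × 3.9% × 55/365 = €14,550.7397
25 Feb – 6 May 2010: 71 days at 13 mills → €2,476,000 × 1.3% × 71/365 = €6,261.2274
7 May – 29 Nov 2010: 207 days at 24 mills → €2,476,000 × 2.4% × 207/365 = €33,700.7342
30 Nov – 31 Dec 2010: 32 days at 22 mills → €2,476,000 × 2.2% × 32/365 = €4,775.6274
Total = €59,288.3288

€59,288.33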